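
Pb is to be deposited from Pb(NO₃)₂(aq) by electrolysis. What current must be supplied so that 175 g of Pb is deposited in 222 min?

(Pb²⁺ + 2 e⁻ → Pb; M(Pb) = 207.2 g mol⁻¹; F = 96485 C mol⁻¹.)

12.2 A

n(Pb) = 175 / 207.2 = 0.8446 mol.
n(e⁻) = 2 × 0.8446 = 1.689 mol.
Q = n(e⁻)·F = 1.689 × 96485 = 163000 C.
I = Q/t = 163000 / 13320 s = 12.2 A.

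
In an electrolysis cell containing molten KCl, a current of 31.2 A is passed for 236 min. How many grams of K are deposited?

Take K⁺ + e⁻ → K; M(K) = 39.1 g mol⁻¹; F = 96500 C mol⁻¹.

Q = I·t = 31.20 A × 14160 s = 441800 C.
n(e⁻) = Q/F = 441800 / 96500 = 4.578 mol.
K⁺ + e⁻ → K, so n(K) = n(e⁻)/1 = 4.578 mol.
m = n·M = 4.578 × 39.1 = 179 g.

179 g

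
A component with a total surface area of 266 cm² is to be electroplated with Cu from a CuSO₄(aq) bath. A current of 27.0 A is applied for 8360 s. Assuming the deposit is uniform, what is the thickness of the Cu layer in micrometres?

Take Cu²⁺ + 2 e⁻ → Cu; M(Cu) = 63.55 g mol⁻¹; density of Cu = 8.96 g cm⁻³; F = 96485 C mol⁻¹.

312 μm

Q = I·t = 27.00 × 8360.0 = 225700 C; n(e⁻) = 2.339 mol.
n(Cu) = n(e⁻)/2 = 1.170 mol, so m = 1.170 × 63.55 = 74.34 g.
Volume = m/ρ = 74.34 / 8.96 = 8.296 cm³.
Thickness = V/A = 8.296 / 266 = 0.0312 cm = 312 μm.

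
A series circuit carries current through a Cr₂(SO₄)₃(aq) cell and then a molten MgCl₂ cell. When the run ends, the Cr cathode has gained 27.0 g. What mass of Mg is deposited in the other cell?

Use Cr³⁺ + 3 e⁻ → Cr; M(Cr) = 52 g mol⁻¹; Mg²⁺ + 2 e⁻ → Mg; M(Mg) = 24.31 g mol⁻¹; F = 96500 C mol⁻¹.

n(Cr) = 27.0 / 52 = 0.5192 mol.
Since Cr³⁺ + 3 e⁻ → Cr, n(e⁻) passed = 3 × 0.5192 = 1.558 mol.
Cells in series carry the same charge, so the same 1.558 mol of electrons passes through cell 2.
Mg²⁺ + 2 e⁻ → Mg, so n(Mg) = 1.558 / 2 = 0.7788 mol.
m(Mg) = 0.7788 × 24.31 = 18.9 g.

18.9 g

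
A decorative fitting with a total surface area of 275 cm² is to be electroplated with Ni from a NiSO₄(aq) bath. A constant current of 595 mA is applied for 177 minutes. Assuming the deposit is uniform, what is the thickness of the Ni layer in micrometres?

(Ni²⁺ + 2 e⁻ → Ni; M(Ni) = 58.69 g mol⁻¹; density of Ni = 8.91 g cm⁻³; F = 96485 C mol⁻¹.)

7.84 μm

Q = I·t = 0.5950 × 10620 = 6319 C; n(e⁻) = 0.06549 mol.
n(Ni) = n(e⁻)/2 = 0.03275 mol, so m = 0.03275 × 58.69 = 1.922 g.
Volume = m/ρ = 1.922 / 8.91 = 0.2157 cm³.
Thickness = V/A = 0.2157 / 275 = 7.84 × 10⁻⁴ cm = 7.84 μm.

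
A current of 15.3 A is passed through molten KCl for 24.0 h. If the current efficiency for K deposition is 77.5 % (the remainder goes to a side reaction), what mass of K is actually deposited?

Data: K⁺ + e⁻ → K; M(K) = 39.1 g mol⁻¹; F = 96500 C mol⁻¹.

Q = I·t = 15.30 × 86400 = 1322000 C.
n(e⁻) = 1322000/96500 = 13.70 mol; theoretically n(K) = 13.70/1 = 13.70 mol, m_theo = 535.6 g.
At 77.5 % efficiency, m_actual = 0.775 × 535.6 = 415 g.

415 g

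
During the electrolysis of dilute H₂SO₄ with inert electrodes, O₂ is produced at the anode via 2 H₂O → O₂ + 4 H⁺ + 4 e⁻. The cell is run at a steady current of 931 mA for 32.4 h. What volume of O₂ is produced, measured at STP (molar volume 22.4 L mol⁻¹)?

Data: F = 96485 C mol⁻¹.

Q = I·t = 0.9310 A × 116640 s = 108600 C.
n(e⁻) = Q/F = 108600 / 96485 = 1.125 mol.
4 electrons are transferred per O₂ molecule, so n(O₂) = 1.125 / 4 = 0.2814 mol.
V = n × V_m = 0.2814 × 22.4 = 6.30 L.

6.30 L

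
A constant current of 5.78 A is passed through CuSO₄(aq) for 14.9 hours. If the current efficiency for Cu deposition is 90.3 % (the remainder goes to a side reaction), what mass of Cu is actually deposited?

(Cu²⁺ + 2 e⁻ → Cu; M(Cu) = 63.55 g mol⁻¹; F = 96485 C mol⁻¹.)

92.2 g

Q = I·t = 5.780 × 53640 = 310000 C.
n(e⁻) = 310000/96485 = 3.213 mol; theoretically n(Cu) = 3.213/2 = 1.607 mol, m_theo = 102.1 g.
At 90.3 % efficiency, m_actual = 0.903 × 102.1 = 92.2 g.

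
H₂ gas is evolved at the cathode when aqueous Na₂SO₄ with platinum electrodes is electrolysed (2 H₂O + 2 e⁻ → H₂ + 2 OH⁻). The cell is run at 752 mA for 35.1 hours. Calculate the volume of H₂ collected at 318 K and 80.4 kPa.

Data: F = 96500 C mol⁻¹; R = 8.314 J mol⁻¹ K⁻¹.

16.2 L

Q = I·t = 0.7520 A × 126360 s = 95020 C.
n(e⁻) = Q/F = 95020 / 96500 = 0.9847 mol.
2 electrons are transferred per H₂ molecule, so n(H₂) = 0.9847 / 2 = 0.4923 mol.
V = nRT/P = (0.4923 × 8.314 × 318) / (80.4 × 10³ Pa) = 0.0162 m³ = 16.2 L.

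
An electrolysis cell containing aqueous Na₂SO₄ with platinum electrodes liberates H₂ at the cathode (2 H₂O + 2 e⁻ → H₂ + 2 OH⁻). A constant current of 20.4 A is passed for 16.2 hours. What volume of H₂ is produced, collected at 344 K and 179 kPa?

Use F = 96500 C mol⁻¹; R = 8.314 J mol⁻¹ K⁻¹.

Q = I·t = 20.40 A × 58320 s = 1190000 C.
n(e⁻) = Q/F = 1190000 / 96500 = 12.33 mol.
2 electrons are transferred per H₂ molecule, so n(H₂) = 12.33 / 2 = 6.164 mol.
V = nRT/P = (6.164 × 8.314 × 344) / (179 × 10³ Pa) = 0.0985 m³ = 98.5 L.

98.5 L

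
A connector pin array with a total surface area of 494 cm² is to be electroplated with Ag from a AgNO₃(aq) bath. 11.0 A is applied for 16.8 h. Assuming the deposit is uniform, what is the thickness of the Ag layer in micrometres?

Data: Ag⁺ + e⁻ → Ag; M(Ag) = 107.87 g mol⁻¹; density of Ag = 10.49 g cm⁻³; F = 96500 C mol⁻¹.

Q = I·t = 11.00 × 60480 = 665300 C; n(e⁻) = 6.894 mol.
n(Ag) = n(e⁻)/1 = 6.894 mol, so m = 6.894 × 107.87 = 743.7 g.
Volume = m/ρ = 743.7 / 10.49 = 70.89 cm³.
Thickness = V/A = 70.89 / 494 = 0.144 cm = 1440 μm.

1440 μm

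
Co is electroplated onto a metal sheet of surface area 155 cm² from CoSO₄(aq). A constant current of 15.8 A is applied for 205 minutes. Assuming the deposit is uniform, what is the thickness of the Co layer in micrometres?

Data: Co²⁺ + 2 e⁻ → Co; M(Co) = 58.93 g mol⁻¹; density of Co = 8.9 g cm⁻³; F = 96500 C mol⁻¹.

430 μm

Q = I·t = 15.80 × 12300 = 194300 C; n(e⁻) = 2.014 mol.
n(Co) = n(e⁻)/2 = 1.007 mol, so m = 1.007 × 58.93 = 59.34 g.
Volume = m/ρ = 59.34 / 8.9 = 6.667 cm³.
Thickness = V/A = 6.667 / 155 = 0.0430 cm = 430 μm.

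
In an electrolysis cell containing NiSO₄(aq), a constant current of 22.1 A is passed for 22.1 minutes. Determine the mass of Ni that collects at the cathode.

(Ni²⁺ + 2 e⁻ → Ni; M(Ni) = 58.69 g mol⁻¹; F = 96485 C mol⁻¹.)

8.91 g

Q = I·t = 22.10 A × 1326.0 s = 29300 C.
n(e⁻) = Q/F = 29300 / 96485 = 0.3037 mol.
Ni²⁺ + 2 e⁻ → Ni, so n(Ni) = n(e⁻)/2 = 0.1519 mol.
m = n·M = 0.1519 × 58.69 = 8.91 g.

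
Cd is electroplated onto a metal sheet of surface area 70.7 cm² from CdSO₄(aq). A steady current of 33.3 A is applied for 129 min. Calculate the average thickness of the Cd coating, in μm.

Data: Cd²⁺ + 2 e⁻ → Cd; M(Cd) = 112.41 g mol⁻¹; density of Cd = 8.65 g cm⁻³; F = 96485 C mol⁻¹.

Q = I·t = 33.30 × 7740.0 = 257700 C; n(e⁻) = 2.671 mol.
n(Cd) = n(e⁻)/2 = 1.336 mol, so m = 1.336 × 112.41 = 150.1 g.
Volume = m/ρ = 150.1 / 8.65 = 17.36 cm³.
Thickness = V/A = 17.36 / 70.7 = 0.246 cm = 2460 μm.

2460 μm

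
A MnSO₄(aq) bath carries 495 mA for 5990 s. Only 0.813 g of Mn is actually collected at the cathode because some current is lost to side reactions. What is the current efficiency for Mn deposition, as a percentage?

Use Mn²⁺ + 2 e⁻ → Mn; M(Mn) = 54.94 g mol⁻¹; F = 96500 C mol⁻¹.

96.3 %

Q = I·t = 0.4950 × 5990.0 = 2965 C; n(e⁻) = 2965/96500 = 0.03073 mol.
Theoretical n(Mn) = n(e⁻)/2 = 0.01536 mol, i.e. m_theo = 0.01536 × 54.94 = 0.8440 g.
Efficiency = m_actual / m_theo = 0.813 / 0.8440 = 96.3 %.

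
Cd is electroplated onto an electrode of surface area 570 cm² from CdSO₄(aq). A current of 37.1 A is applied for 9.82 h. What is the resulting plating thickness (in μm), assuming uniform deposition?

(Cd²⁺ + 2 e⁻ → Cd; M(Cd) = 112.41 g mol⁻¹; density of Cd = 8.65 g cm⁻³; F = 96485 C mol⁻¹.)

Q = I·t = 37.10 × 35352 = 1312000 C; n(e⁻) = 13.59 mol.
n(Cd) = n(e⁻)/2 = 6.797 mol, so m = 6.797 × 112.41 = 764.0 g.
Volume = m/ρ = 764.0 / 8.65 = 88.33 cm³.
Thickness = V/A = 88.33 / 570 = 0.155 cm = 1550 μm.

1550 μm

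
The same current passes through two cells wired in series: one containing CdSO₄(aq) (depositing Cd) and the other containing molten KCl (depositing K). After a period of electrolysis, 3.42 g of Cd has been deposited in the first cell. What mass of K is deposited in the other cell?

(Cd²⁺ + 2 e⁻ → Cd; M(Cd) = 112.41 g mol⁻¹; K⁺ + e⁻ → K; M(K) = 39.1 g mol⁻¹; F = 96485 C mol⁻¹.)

n(Cd) = 3.42 / 112.41 = 0.03042 mol.
Since Cd²⁺ + 2 e⁻ → Cd, n(e⁻) passed = 2 × 0.03042 = 0.06085 mol.
Cells in series carry the same charge, so the same 0.06085 mol of electrons passes through cell 2.
K⁺ + e⁻ → K, so n(K) = 0.06085 / 1 = 0.06085 mol.
m(K) = 0.06085 × 39.1 = 2.38 g.

2.38 g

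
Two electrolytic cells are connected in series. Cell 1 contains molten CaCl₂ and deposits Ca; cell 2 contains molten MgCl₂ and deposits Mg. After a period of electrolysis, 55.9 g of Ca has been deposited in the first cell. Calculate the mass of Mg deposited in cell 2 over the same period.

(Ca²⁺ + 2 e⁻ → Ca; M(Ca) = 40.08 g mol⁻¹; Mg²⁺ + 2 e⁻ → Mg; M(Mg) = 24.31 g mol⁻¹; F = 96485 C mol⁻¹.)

n(Ca) = 55.9 / 40.08 = 1.395 mol.
Since Ca²⁺ + 2 e⁻ → Ca, n(e⁻) passed = 2 × 1.395 = 2.789 mol.
Cells in series carry the same charge, so the same 2.789 mol of electrons passes through cell 2.
Mg²⁺ + 2 e⁻ → Mg, so n(Mg) = 2.789 / 2 = 1.395 mol.
m(Mg) = 1.395 × 24.31 = 33.9 g.

33.9 g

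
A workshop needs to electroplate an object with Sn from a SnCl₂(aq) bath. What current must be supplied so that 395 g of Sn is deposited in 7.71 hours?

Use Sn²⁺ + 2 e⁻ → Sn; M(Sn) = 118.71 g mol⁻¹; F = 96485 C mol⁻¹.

n(Sn) = 395 / 118.71 = 3.327 mol.
n(e⁻) = 2 × 3.327 = 6.655 mol.
Q = n(e⁻)·F = 6.655 × 96485 = 642100 C.
I = Q/t = 642100 / 27756 s = 23.1 A.

23.1 A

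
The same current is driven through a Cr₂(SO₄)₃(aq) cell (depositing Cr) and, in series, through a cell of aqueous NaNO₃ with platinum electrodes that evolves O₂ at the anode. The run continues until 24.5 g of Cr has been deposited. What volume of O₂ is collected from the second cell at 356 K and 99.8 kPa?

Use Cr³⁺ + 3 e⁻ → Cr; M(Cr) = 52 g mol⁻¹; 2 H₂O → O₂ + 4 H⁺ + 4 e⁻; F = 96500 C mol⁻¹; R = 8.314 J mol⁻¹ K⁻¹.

n(Cr) = 24.5 / 52 = 0.4712 mol, so n(e⁻) = 3 × 0.4712 = 1.413 mol.
The cells are in series, so the same 1.413 mol of electrons passes through the second cell.
2 H₂O → O₂ + 4 H⁺ + 4 e⁻ — 4 mol e⁻ per mol O₂, so n(O₂) = 1.413/4 = 0.3534 mol.
V = nRT/P = (0.3534 × 8.314 × 356) / (99.8 × 10³) = 0.0105 m³ = 10.5 L.

10.5 L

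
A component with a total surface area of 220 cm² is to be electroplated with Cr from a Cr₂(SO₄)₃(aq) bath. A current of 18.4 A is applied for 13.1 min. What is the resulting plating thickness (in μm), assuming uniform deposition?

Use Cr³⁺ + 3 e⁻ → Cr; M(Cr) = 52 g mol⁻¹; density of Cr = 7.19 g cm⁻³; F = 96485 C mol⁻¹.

16.4 μm

Q = I·t = 18.40 × 786.00 = 14460 C; n(e⁻) = 0.1499 mol.
n(Cr) = n(e⁻)/3 = 0.04996 mol, so m = 0.04996 × 52 = 2.598 g.
Volume = m/ρ = 2.598 / 7.19 = 0.3614 cm³.
Thickness = V/A = 0.3614 / 220 = 0.00164 cm = 16.4 μm.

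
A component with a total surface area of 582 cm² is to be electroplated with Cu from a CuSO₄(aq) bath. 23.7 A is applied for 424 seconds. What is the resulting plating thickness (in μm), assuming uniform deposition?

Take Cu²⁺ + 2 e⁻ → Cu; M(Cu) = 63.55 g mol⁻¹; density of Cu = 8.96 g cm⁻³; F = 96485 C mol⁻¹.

Q = I·t = 23.70 × 424.00 = 10050 C; n(e⁻) = 0.1041 mol.
n(Cu) = n(e⁻)/2 = 0.05207 mol, so m = 0.05207 × 63.55 = 3.309 g.
Volume = m/ρ = 3.309 / 8.96 = 0.3693 cm³.
Thickness = V/A = 0.3693 / 582 = 6.35 × 10⁻⁴ cm = 6.35 μm.

6.35 μm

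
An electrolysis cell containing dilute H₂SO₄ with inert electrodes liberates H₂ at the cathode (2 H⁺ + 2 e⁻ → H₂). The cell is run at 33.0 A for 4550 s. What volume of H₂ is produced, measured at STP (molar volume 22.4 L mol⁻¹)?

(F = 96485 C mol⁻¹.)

17.4 L

Q = I·t = 33.00 A × 4550.0 s = 150200 C.
n(e⁻) = Q/F = 150200 / 96485 = 1.556 mol.
2 electrons are transferred per H₂ molecule, so n(H₂) = 1.556 / 2 = 0.7781 mol.
V = n × V_m = 0.7781 × 22.4 = 17.4 L.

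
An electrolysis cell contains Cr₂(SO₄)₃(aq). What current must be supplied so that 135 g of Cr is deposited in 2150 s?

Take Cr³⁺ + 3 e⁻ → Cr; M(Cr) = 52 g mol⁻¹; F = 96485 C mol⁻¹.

350 A

n(Cr) = 135 / 52 = 2.596 mol.
n(e⁻) = 3 × 2.596 = 7.788 mol.
Q = n(e⁻)·F = 7.788 × 96485 = 751500 C.
I = Q/t = 751500 / 2150.0 s = 350 A.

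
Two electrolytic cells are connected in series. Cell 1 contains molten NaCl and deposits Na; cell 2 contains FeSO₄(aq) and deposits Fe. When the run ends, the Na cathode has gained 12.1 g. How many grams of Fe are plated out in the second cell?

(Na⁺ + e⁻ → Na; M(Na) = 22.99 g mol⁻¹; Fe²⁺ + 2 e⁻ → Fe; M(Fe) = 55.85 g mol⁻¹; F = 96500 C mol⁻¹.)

14.7 g

n(Na) = 12.1 / 22.99 = 0.5263 mol.
Since Na⁺ + e⁻ → Na, n(e⁻) passed = 1 × 0.5263 = 0.5263 mol.
Cells in series carry the same charge, so the same 0.5263 mol of electrons passes through cell 2.
Fe²⁺ + 2 e⁻ → Fe, so n(Fe) = 0.5263 / 2 = 0.2632 mol.
m(Fe) = 0.2632 × 55.85 = 14.7 g.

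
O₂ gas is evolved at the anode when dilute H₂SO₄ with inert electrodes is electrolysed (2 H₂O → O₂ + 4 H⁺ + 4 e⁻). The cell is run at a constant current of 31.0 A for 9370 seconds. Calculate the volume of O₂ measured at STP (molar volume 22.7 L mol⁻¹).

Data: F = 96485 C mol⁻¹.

17.1 L

Q = I·t = 31.00 A × 9370.0 s = 290500 C.
n(e⁻) = Q/F = 290500 / 96485 = 3.011 mol.
4 electrons are transferred per O₂ molecule, so n(O₂) = 3.011 / 4 = 0.7526 mol.
V = n × V_m = 0.7526 × 22.7 = 17.1 L.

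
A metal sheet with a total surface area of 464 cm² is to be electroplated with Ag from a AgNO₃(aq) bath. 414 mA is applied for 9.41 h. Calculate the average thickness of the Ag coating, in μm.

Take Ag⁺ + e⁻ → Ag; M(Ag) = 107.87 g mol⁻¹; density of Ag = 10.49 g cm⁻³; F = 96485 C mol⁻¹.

32.2 μm

Q = I·t = 0.4140 × 33876 = 14020 C; n(e⁻) = 0.1454 mol.
n(Ag) = n(e⁻)/1 = 0.1454 mol, so m = 0.1454 × 107.87 = 15.68 g.
Volume = m/ρ = 15.68 / 10.49 = 1.495 cm³.
Thickness = V/A = 1.495 / 464 = 0.00322 cm = 32.2 μm.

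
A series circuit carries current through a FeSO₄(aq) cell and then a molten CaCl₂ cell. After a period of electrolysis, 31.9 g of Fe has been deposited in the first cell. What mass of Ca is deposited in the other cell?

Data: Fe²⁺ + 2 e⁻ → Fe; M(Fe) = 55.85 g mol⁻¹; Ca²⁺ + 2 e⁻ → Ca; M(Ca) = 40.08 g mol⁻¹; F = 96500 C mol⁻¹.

n(Fe) = 31.9 / 55.85 = 0.5712 mol.
Since Fe²⁺ + 2 e⁻ → Fe, n(e⁻) passed = 2 × 0.5712 = 1.142 mol.
Cells in series carry the same charge, so the same 1.142 mol of electrons passes through cell 2.
Ca²⁺ + 2 e⁻ → Ca, so n(Ca) = 1.142 / 2 = 0.5712 mol.
m(Ca) = 0.5712 × 40.08 = 22.9 g.

22.9 g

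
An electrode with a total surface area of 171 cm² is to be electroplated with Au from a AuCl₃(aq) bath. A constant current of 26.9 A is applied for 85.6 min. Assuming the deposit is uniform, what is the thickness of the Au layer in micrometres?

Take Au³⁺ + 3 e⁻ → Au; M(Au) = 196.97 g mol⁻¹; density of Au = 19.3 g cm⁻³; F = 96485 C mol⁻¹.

285 μm

Q = I·t = 26.90 × 5136.0 = 138200 C; n(e⁻) = 1.432 mol.
n(Au) = n(e⁻)/3 = 0.4773 mol, so m = 0.4773 × 196.97 = 94.01 g.
Volume = m/ρ = 94.01 / 19.3 = 4.871 cm³.
Thickness = V/A = 4.871 / 171 = 0.0285 cm = 285 μm.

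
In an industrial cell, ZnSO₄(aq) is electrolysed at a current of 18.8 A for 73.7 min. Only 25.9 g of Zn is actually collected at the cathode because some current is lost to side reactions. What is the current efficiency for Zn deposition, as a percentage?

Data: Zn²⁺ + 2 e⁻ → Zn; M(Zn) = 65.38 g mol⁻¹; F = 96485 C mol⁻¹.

Q = I·t = 18.80 × 4422.0 = 83130 C; n(e⁻) = 83130/96485 = 0.8616 mol.
Theoretical n(Zn) = n(e⁻)/2 = 0.4308 mol, i.e. m_theo = 0.4308 × 65.38 = 28.17 g.
Efficiency = m_actual / m_theo = 25.9 / 28.17 = 92.0 %.

92.0 %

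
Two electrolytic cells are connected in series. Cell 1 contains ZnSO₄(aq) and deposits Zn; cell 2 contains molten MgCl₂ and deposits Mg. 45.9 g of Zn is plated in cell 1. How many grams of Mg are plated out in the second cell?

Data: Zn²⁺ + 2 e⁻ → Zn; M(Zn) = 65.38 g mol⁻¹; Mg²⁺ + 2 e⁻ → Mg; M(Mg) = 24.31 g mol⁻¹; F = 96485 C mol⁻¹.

17.1 g

n(Zn) = 45.9 / 65.38 = 0.7020 mol.
Since Zn²⁺ + 2 e⁻ → Zn, n(e⁻) passed = 2 × 0.7020 = 1.404 mol.
Cells in series carry the same charge, so the same 1.404 mol of electrons passes through cell 2.
Mg²⁺ + 2 e⁻ → Mg, so n(Mg) = 1.404 / 2 = 0.7020 mol.
m(Mg) = 0.7020 × 24.31 = 17.1 g.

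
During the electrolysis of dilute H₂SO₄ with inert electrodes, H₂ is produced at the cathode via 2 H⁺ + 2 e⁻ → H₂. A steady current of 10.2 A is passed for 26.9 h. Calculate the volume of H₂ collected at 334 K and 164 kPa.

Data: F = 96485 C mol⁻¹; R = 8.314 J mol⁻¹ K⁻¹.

86.7 L

Q = I·t = 10.20 A × 96840 s = 987800 C.
n(e⁻) = Q/F = 987800 / 96485 = 10.24 mol.
2 electrons are transferred per H₂ molecule, so n(H₂) = 10.24 / 2 = 5.119 mol.
V = nRT/P = (5.119 × 8.314 × 334) / (164 × 10³ Pa) = 0.0867 m³ = 86.7 L.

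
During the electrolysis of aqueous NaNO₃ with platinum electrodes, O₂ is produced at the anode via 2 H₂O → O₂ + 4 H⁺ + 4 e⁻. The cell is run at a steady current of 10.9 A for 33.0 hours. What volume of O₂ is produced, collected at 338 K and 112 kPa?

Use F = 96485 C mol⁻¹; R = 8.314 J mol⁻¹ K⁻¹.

84.2 L

Q = I·t = 10.90 A × 118800 s = 1295000 C.
n(e⁻) = Q/F = 1295000 / 96485 = 13.42 mol.
4 electrons are transferred per O₂ molecule, so n(O₂) = 13.42 / 4 = 3.355 mol.
V = nRT/P = (3.355 × 8.314 × 338) / (112 × 10³ Pa) = 0.0842 m³ = 84.2 L.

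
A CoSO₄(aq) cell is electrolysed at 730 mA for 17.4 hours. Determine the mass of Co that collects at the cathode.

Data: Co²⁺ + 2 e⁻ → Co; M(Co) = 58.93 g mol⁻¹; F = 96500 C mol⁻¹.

14.0 g

Q = I·t = 0.7300 A × 62640 s = 45730 C.
n(e⁻) = Q/F = 45730 / 96500 = 0.4739 mol.
Co²⁺ + 2 e⁻ → Co, so n(Co) = n(e⁻)/2 = 0.2369 mol.
m = n·M = 0.2369 × 58.93 = 14.0 g.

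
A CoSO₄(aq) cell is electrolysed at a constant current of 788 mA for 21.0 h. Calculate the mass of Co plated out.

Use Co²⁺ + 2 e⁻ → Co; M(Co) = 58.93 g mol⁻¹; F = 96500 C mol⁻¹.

Q = I·t = 0.7880 A × 75600 s = 59570 C.
n(e⁻) = Q/F = 59570 / 96500 = 0.6173 mol.
Co²⁺ + 2 e⁻ → Co, so n(Co) = n(e⁻)/2 = 0.3087 mol.
m = n·M = 0.3087 × 58.93 = 18.2 g.

18.2 g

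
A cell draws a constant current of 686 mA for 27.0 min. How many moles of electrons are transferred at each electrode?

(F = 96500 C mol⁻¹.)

Q = I·t = 0.6860 A × 1620.0 s = 1111 C.
n(e⁻) = Q/F = 1111 / 96500 = 0.0115 mol.

0.0115 mol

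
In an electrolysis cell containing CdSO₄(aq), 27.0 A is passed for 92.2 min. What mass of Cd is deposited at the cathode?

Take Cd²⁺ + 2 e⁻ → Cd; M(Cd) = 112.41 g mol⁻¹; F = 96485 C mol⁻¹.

87.0 g

Q = I·t = 27.00 A × 5532.0 s = 149400 C.
n(e⁻) = Q/F = 149400 / 96485 = 1.548 mol.
Cd²⁺ + 2 e⁻ → Cd, so n(Cd) = n(e⁻)/2 = 0.7740 mol.
m = n·M = 0.7740 × 112.41 = 87.0 g.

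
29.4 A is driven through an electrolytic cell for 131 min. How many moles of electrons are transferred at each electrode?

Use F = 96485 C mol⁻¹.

Q = I·t = 29.40 A × 7860.0 s = 231100 C.
n(e⁻) = Q/F = 231100 / 96485 = 2.40 mol.

2.40 mol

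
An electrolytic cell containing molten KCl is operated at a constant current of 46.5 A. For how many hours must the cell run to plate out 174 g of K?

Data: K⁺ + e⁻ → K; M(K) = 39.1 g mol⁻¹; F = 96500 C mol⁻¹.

2.57 h

n(K) = m/M = 174 / 39.1 = 4.450 mol.
Each K atom requires 1 electron, so n(e⁻) = 1 × 4.450 = 4.450 mol.
Q = n(e⁻)·F = 4.450 × 96500 = 429400 C.
t = Q/I = 429400 / 46.50 A = 9235 s = 2.57 h.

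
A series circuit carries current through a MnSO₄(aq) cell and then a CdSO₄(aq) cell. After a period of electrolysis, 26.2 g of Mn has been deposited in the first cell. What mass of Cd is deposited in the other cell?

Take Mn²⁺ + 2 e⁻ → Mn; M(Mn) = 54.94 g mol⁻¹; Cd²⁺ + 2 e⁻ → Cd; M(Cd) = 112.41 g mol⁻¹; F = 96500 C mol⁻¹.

53.6 g

n(Mn) = 26.2 / 54.94 = 0.4769 mol.
Since Mn²⁺ + 2 e⁻ → Mn, n(e⁻) passed = 2 × 0.4769 = 0.9538 mol.
Cells in series carry the same charge, so the same 0.9538 mol of electrons passes through cell 2.
Cd²⁺ + 2 e⁻ → Cd, so n(Cd) = 0.9538 / 2 = 0.4769 mol.
m(Cd) = 0.4769 × 112.41 = 53.6 g.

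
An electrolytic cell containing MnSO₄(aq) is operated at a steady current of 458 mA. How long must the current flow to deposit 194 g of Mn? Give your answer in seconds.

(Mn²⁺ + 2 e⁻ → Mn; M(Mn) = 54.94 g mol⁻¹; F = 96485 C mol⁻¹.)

1.49 × 10⁶ s

n(Mn) = m/M = 194 / 54.94 = 3.531 mol.
Each Mn atom requires 2 electrons, so n(e⁻) = 2 × 3.531 = 7.062 mol.
Q = n(e⁻)·F = 7.062 × 96485 = 681400 C.
t = Q/I = 681400 / 0.4580 A = 1488000 s.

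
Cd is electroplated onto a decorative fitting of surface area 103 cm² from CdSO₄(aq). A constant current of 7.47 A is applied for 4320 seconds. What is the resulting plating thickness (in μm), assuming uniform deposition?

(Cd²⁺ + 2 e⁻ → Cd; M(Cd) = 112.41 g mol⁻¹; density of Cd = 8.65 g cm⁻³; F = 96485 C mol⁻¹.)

211 μm

Q = I·t = 7.470 × 4320.0 = 32270 C; n(e⁻) = 0.3345 mol.
n(Cd) = n(e⁻)/2 = 0.1672 mol, so m = 0.1672 × 112.41 = 18.80 g.
Volume = m/ρ = 18.80 / 8.65 = 2.173 cm³.
Thickness = V/A = 2.173 / 103 = 0.0211 cm = 211 μm.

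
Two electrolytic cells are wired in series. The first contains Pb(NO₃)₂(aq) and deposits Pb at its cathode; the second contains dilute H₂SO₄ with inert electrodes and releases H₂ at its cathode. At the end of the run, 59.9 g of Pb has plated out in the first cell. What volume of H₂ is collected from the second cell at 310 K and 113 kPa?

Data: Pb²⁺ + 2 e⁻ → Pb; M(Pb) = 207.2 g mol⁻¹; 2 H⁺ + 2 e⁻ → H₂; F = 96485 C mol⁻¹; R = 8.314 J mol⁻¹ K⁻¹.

6.59 L

n(Pb) = 59.9 / 207.2 = 0.2891 mol, so n(e⁻) = 2 × 0.2891 = 0.5782 mol.
The cells are in series, so the same 0.5782 mol of electrons passes through the second cell.
2 H⁺ + 2 e⁻ → H₂ — 2 mol e⁻ per mol H₂, so n(H₂) = 0.5782/2 = 0.2891 mol.
V = nRT/P = (0.2891 × 8.314 × 310) / (113 × 10³) = 0.00659 m³ = 6.59 L.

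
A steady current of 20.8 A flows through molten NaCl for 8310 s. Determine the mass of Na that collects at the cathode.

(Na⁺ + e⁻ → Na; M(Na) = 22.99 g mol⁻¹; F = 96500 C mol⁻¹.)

Q = I·t = 20.80 A × 8310.0 s = 172800 C.
n(e⁻) = Q/F = 172800 / 96500 = 1.791 mol.
Na⁺ + e⁻ → Na, so n(Na) = n(e⁻)/1 = 1.791 mol.
m = n·M = 1.791 × 22.99 = 41.2 g.

41.2 g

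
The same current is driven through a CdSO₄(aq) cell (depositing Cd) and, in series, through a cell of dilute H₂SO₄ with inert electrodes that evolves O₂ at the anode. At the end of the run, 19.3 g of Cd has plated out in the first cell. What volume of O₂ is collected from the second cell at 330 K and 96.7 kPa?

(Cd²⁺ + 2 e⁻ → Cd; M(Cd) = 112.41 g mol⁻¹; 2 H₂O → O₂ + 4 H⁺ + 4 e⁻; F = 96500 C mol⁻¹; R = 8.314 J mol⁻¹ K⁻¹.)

2.44 L

n(Cd) = 19.3 / 112.41 = 0.1717 mol, so n(e⁻) = 2 × 0.1717 = 0.3434 mol.
The cells are in series, so the same 0.3434 mol of electrons passes through the second cell.
2 H₂O → O₂ + 4 H⁺ + 4 e⁻ — 4 mol e⁻ per mol O₂, so n(O₂) = 0.3434/4 = 0.08585 mol.
V = nRT/P = (0.08585 × 8.314 × 330) / (96.7 × 10³) = 0.00244 m³ = 2.44 L.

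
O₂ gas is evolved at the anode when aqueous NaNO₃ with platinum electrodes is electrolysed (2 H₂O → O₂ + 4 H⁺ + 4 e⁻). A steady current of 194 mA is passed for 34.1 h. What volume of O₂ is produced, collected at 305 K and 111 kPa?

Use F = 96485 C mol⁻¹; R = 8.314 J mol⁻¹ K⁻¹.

1.41 L

Q = I·t = 0.1940 A × 122760 s = 23820 C.
n(e⁻) = Q/F = 23820 / 96485 = 0.2468 mol.
4 electrons are transferred per O₂ molecule, so n(O₂) = 0.2468 / 4 = 0.06171 mol.
V = nRT/P = (0.06171 × 8.314 × 305) / (111 × 10³ Pa) = 0.00141 m³ = 1.41 L.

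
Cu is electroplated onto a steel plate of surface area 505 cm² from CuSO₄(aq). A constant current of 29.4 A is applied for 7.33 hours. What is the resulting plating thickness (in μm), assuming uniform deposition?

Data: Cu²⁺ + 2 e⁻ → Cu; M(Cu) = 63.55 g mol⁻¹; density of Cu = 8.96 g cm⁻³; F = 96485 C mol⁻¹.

Q = I·t = 29.40 × 26388 = 775800 C; n(e⁻) = 8.041 mol.
n(Cu) = n(e⁻)/2 = 4.020 mol, so m = 4.020 × 63.55 = 255.5 g.
Volume = m/ρ = 255.5 / 8.96 = 28.51 cm³.
Thickness = V/A = 28.51 / 505 = 0.0565 cm = 565 μm.

565 μm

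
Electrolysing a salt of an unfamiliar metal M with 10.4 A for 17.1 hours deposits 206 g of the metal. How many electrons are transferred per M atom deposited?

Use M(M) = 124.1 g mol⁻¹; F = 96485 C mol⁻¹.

4

Q = I·t = 10.40 A × 61560 s = 640200 C, so n(e⁻) = 640200/96485 = 6.635 mol.
n(M) deposited = 206 / 124.1 = 1.660 mol.
Electrons per atom = n(e⁻)/n(M) = 6.635 / 1.660 = 4.00 ≈ 4, so the ion is M⁴⁺.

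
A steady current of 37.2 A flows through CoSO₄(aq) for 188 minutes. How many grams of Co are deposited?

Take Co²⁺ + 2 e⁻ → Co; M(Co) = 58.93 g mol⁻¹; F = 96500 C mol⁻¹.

Q = I·t = 37.20 A × 11280 s = 419600 C.
n(e⁻) = Q/F = 419600 / 96500 = 4.348 mol.
Co²⁺ + 2 e⁻ → Co, so n(Co) = n(e⁻)/2 = 2.174 mol.
m = n·M = 2.174 × 58.93 = 128 g.

128 g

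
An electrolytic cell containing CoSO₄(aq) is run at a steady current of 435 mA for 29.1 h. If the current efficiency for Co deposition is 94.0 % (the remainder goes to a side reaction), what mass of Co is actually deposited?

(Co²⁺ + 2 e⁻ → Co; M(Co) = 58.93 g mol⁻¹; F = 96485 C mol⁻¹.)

13.1 g

Q = I·t = 0.4350 × 104760 = 45570 C.
n(e⁻) = 45570/96485 = 0.4723 mol; theoretically n(Co) = 0.4723/2 = 0.2362 mol, m_theo = 13.92 g.
At 94.0 % efficiency, m_actual = 0.940 × 13.92 = 13.1 g.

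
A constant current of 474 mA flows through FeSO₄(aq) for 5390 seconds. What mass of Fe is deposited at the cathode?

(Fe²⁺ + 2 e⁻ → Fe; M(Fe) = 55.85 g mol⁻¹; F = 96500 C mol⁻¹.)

0.739 g

Q = I·t = 0.4740 A × 5390.0 s = 2555 C.
n(e⁻) = Q/F = 2555 / 96500 = 0.02648 mol.
Fe²⁺ + 2 e⁻ → Fe, so n(Fe) = n(e⁻)/2 = 0.01324 mol.
m = n·M = 0.01324 × 55.85 = 0.739 g.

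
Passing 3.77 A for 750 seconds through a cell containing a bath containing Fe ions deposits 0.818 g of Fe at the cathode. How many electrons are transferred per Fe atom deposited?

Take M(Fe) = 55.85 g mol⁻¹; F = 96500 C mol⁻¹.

2

Q = I·t = 3.770 A × 750.00 s = 2828 C, so n(e⁻) = 2828/96500 = 0.02930 mol.
n(Fe) deposited = 0.818 / 55.85 = 0.01465 mol.
Electrons per atom = n(e⁻)/n(Fe) = 0.02930 / 0.01465 = 2.00 ≈ 2, so the ion is Fe²⁺.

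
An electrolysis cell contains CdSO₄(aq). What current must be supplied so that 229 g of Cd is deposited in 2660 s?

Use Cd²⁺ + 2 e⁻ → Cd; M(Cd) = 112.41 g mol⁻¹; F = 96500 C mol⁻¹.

148 A

n(Cd) = 229 / 112.41 = 2.037 mol.
n(e⁻) = 2 × 2.037 = 4.074 mol.
Q = n(e⁻)·F = 4.074 × 96500 = 393200 C.
I = Q/t = 393200 / 2660.0 s = 148 A.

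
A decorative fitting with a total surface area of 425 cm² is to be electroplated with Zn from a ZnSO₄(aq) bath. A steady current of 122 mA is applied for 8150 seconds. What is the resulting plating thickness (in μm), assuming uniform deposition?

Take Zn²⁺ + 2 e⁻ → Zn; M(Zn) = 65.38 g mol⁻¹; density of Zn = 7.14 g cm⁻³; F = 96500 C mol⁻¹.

1.11 μm

Q = I·t = 0.1220 × 8150.0 = 994.3 C; n(e⁻) = 0.01030 mol.
n(Zn) = n(e⁻)/2 = 0.005152 mol, so m = 0.005152 × 65.38 = 0.3368 g.
Volume = m/ρ = 0.3368 / 7.14 = 0.04717 cm³.
Thickness = V/A = 0.04717 / 425 = 1.11 × 10⁻⁴ cm = 1.11 μm.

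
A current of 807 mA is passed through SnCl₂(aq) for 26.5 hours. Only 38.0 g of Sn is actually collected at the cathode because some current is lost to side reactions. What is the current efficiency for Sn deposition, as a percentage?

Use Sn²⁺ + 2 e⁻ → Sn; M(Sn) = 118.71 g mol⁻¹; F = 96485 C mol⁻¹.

80.2 %

Q = I·t = 0.8070 × 95400 = 76990 C; n(e⁻) = 76990/96485 = 0.7979 mol.
Theoretical n(Sn) = n(e⁻)/2 = 0.3990 mol, i.e. m_theo = 0.3990 × 118.71 = 47.36 g.
Efficiency = m_actual / m_theo = 38.0 / 47.36 = 80.2 %.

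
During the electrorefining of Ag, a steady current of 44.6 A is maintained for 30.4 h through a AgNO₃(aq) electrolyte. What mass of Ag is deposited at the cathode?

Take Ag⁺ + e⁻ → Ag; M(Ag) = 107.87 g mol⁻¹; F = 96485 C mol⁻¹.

5460 g

Q = I·t = 44.60 A × 109440 s = 4881000 C.
n(e⁻) = Q/F = 4881000 / 96485 = 50.59 mol.
Ag⁺ + e⁻ → Ag, so n(Ag) = n(e⁻)/1 = 50.59 mol.
m = n·M = 50.59 × 107.87 = 5460 g.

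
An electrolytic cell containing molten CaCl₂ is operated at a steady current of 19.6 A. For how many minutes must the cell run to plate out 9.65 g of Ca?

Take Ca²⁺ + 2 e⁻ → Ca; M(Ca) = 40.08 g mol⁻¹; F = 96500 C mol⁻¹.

n(Ca) = m/M = 9.65 / 40.08 = 0.2408 mol.
Each Ca atom requires 2 electrons, so n(e⁻) = 2 × 0.2408 = 0.4815 mol.
Q = n(e⁻)·F = 0.4815 × 96500 = 46470 C.
t = Q/I = 46470 / 19.60 A = 2371 s = 39.5 min.

39.5 min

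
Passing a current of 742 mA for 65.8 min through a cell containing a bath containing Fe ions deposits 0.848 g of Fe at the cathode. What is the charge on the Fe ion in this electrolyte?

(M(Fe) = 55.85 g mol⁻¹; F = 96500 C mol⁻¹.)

Q = I·t = 0.7420 A × 3948.0 s = 2929 C, so n(e⁻) = 2929/96500 = 0.03036 mol.
n(Fe) deposited = 0.848 / 55.85 = 0.01518 mol.
Electrons per atom = n(e⁻)/n(Fe) = 0.03036 / 0.01518 = 2.00 ≈ 2, so the ion is Fe²⁺.

+2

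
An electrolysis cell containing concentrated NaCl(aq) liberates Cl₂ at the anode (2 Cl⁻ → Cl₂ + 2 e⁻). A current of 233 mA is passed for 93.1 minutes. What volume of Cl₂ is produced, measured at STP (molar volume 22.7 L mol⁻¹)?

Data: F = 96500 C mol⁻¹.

0.153 L

Q = I·t = 0.2330 A × 5586.0 s = 1302 C.
n(e⁻) = Q/F = 1302 / 96500 = 0.01349 mol.
2 electrons are transferred per Cl₂ molecule, so n(Cl₂) = 0.01349 / 2 = 0.006744 mol.
V = n × V_m = 0.006744 × 22.7 = 0.153 L.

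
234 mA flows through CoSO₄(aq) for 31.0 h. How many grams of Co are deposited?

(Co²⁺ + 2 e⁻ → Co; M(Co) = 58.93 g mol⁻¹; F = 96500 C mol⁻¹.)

7.97 g

Q = I·t = 0.2340 A × 111600 s = 26110 C.
n(e⁻) = Q/F = 26110 / 96500 = 0.2706 mol.
Co²⁺ + 2 e⁻ → Co, so n(Co) = n(e⁻)/2 = 0.1353 mol.
m = n·M = 0.1353 × 58.93 = 7.97 g.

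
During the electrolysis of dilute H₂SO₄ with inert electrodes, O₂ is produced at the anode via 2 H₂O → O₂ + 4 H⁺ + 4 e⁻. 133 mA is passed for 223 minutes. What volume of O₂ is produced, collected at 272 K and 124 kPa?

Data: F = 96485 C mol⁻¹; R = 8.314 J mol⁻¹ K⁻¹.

0.0841 L

Q = I·t = 0.1330 A × 13380 s = 1780 C.
n(e⁻) = Q/F = 1780 / 96485 = 0.01844 mol.
4 electrons are transferred per O₂ molecule, so n(O₂) = 0.01844 / 4 = 0.004611 mol.
V = nRT/P = (0.004611 × 8.314 × 272) / (124 × 10³ Pa) = 8.41 × 10⁻⁵ m³ = 0.0841 L.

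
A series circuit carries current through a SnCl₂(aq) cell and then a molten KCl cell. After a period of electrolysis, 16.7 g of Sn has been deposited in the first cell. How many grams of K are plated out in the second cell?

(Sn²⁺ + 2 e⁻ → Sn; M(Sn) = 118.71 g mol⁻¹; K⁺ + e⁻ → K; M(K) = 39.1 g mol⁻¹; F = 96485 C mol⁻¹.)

n(Sn) = 16.7 / 118.71 = 0.1407 mol.
Since Sn²⁺ + 2 e⁻ → Sn, n(e⁻) passed = 2 × 0.1407 = 0.2814 mol.
Cells in series carry the same charge, so the same 0.2814 mol of electrons passes through cell 2.
K⁺ + e⁻ → K, so n(K) = 0.2814 / 1 = 0.2814 mol.
m(K) = 0.2814 × 39.1 = 11.0 g.

11.0 g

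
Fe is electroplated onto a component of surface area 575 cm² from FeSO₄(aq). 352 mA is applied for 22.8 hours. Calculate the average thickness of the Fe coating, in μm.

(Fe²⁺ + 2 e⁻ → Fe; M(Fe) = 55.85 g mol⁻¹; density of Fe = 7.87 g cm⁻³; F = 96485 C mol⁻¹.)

18.5 μm

Q = I·t = 0.3520 × 82080 = 28890 C; n(e⁻) = 0.2994 mol.
n(Fe) = n(e⁻)/2 = 0.1497 mol, so m = 0.1497 × 55.85 = 8.362 g.
Volume = m/ρ = 8.362 / 7.87 = 1.063 cm³.
Thickness = V/A = 1.063 / 575 = 0.00185 cm = 18.5 μm.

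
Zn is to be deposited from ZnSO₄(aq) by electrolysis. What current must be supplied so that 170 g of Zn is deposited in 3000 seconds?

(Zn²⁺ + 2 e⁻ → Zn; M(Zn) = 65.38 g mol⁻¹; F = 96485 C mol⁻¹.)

n(Zn) = 170 / 65.38 = 2.600 mol.
n(e⁻) = 2 × 2.600 = 5.200 mol.
Q = n(e⁻)·F = 5.200 × 96485 = 501800 C.
I = Q/t = 501800 / 3000.0 s = 167 A.

167 A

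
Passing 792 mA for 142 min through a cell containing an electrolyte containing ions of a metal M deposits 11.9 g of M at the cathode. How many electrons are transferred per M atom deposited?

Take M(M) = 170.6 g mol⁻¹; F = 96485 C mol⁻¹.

Q = I·t = 0.7920 A × 8520.0 s = 6748 C, so n(e⁻) = 6748/96485 = 0.06994 mol.
n(M) deposited = 11.9 / 170.6 = 0.06975 mol.
Electrons per atom = n(e⁻)/n(M) = 0.06994 / 0.06975 = 1.00 ≈ 1, so the ion is M⁺.

1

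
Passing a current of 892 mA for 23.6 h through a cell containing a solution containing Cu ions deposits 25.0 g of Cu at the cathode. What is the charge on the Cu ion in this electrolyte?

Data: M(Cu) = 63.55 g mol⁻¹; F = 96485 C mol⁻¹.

+2

Q = I·t = 0.8920 A × 84960 s = 75780 C, so n(e⁻) = 75780/96485 = 0.7855 mol.
n(Cu) deposited = 25.0 / 63.55 = 0.3934 mol.
Electrons per atom = n(e⁻)/n(Cu) = 0.7855 / 0.3934 = 2.00 ≈ 2, so the ion is Cu²⁺.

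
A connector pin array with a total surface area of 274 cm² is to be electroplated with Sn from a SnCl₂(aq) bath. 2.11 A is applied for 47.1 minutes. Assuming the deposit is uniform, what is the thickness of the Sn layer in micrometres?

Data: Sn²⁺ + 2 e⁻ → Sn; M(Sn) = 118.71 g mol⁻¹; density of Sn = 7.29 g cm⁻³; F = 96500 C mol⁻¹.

Q = I·t = 2.110 × 2826.0 = 5963 C; n(e⁻) = 0.06179 mol.
n(Sn) = n(e⁻)/2 = 0.03090 mol, so m = 0.03090 × 118.71 = 3.668 g.
Volume = m/ρ = 3.668 / 7.29 = 0.5031 cm³.
Thickness = V/A = 0.5031 / 274 = 0.00184 cm = 18.4 μm.

18.4 μm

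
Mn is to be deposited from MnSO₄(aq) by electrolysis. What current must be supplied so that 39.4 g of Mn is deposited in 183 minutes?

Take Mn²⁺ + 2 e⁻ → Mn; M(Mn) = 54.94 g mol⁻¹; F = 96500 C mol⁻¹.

12.6 A

n(Mn) = 39.4 / 54.94 = 0.7171 mol.
n(e⁻) = 2 × 0.7171 = 1.434 mol.
Q = n(e⁻)·F = 1.434 × 96500 = 138400 C.
I = Q/t = 138400 / 10980 s = 12.6 A.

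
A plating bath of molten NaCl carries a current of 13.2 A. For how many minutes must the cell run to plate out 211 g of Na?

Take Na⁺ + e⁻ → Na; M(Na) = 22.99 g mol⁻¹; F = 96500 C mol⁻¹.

n(Na) = m/M = 211 / 22.99 = 9.178 mol.
Each Na atom requires 1 electron, so n(e⁻) = 1 × 9.178 = 9.178 mol.
Q = n(e⁻)·F = 9.178 × 96500 = 885700 C.
t = Q/I = 885700 / 13.20 A = 67100 s = 1120 min.

1120 min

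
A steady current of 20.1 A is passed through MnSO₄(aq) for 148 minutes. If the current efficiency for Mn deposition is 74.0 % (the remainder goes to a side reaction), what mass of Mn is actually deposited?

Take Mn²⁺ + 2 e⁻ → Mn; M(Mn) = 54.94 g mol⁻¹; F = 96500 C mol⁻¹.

Q = I·t = 20.10 × 8880.0 = 178500 C.
n(e⁻) = 178500/96500 = 1.850 mol; theoretically n(Mn) = 1.850/2 = 0.9248 mol, m_theo = 50.81 g.
At 74.0 % efficiency, m_actual = 0.740 × 50.81 = 37.6 g.

37.6 g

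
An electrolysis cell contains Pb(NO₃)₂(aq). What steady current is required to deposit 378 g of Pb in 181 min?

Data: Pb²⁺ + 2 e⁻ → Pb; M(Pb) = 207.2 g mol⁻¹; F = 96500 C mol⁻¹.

32.4 A

n(Pb) = 378 / 207.2 = 1.824 mol.
n(e⁻) = 2 × 1.824 = 3.649 mol.
Q = n(e⁻)·F = 3.649 × 96500 = 352100 C.
I = Q/t = 352100 / 10860 s = 32.4 A.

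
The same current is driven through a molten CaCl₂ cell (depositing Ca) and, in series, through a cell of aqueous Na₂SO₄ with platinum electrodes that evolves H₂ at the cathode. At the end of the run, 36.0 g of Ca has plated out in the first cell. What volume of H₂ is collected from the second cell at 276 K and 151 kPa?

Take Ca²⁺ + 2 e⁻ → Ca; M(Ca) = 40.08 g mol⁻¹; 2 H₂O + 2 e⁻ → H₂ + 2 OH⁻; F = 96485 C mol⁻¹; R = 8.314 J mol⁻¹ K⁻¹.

n(Ca) = 36.0 / 40.08 = 0.8982 mol, so n(e⁻) = 2 × 0.8982 = 1.796 mol.
The cells are in series, so the same 1.796 mol of electrons passes through the second cell.
2 H₂O + 2 e⁻ → H₂ + 2 OH⁻ — 2 mol e⁻ per mol H₂, so n(H₂) = 1.796/2 = 0.8982 mol.
V = nRT/P = (0.8982 × 8.314 × 276) / (151 × 10³) = 0.0136 m³ = 13.6 L.

13.6 L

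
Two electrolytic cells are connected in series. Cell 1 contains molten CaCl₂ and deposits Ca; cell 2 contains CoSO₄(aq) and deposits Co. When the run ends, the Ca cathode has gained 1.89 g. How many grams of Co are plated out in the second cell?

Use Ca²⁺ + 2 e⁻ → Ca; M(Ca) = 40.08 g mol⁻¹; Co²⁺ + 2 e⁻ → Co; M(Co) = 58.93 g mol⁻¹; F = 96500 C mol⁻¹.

n(Ca) = 1.89 / 40.08 = 0.04716 mol.
Since Ca²⁺ + 2 e⁻ → Ca, n(e⁻) passed = 2 × 0.04716 = 0.09431 mol.
Cells in series carry the same charge, so the same 0.09431 mol of electrons passes through cell 2.
Co²⁺ + 2 e⁻ → Co, so n(Co) = 0.09431 / 2 = 0.04716 mol.
m(Co) = 0.04716 × 58.93 = 2.78 g.

2.78 g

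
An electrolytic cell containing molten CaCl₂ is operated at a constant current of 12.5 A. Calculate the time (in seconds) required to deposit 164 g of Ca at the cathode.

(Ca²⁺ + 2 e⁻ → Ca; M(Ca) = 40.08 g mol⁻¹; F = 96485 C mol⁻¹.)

n(Ca) = m/M = 164 / 40.08 = 4.092 mol.
Each Ca atom requires 2 electrons, so n(e⁻) = 2 × 4.092 = 8.184 mol.
Q = n(e⁻)·F = 8.184 × 96485 = 789600 C.
t = Q/I = 789600 / 12.50 A = 63170 s.

63200 s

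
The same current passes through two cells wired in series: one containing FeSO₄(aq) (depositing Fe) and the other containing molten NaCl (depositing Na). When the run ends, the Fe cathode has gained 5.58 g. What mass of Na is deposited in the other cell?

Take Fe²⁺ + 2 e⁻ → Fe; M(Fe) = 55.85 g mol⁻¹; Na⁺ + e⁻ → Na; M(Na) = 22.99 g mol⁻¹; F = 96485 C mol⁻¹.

n(Fe) = 5.58 / 55.85 = 0.09991 mol.
Since Fe²⁺ + 2 e⁻ → Fe, n(e⁻) passed = 2 × 0.09991 = 0.1998 mol.
Cells in series carry the same charge, so the same 0.1998 mol of electrons passes through cell 2.
Na⁺ + e⁻ → Na, so n(Na) = 0.1998 / 1 = 0.1998 mol.
m(Na) = 0.1998 × 22.99 = 4.59 g.

4.59 g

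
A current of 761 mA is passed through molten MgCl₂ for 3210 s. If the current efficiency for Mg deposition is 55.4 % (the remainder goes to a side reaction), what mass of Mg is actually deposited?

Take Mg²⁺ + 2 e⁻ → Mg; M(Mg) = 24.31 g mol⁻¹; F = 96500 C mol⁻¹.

0.170 g

Q = I·t = 0.7610 × 3210.0 = 2443 C.
n(e⁻) = 2443/96500 = 0.02531 mol; theoretically n(Mg) = 0.02531/2 = 0.01266 mol, m_theo = 0.3077 g.
At 55.4 % efficiency, m_actual = 0.554 × 0.3077 = 0.170 g.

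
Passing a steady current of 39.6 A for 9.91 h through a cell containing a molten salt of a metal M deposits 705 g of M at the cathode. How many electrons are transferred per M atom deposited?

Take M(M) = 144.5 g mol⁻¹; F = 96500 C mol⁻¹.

3

Q = I·t = 39.60 A × 35676 s = 1413000 C, so n(e⁻) = 1413000/96500 = 14.64 mol.
n(M) deposited = 705 / 144.5 = 4.879 mol.
Electrons per atom = n(e⁻)/n(M) = 14.64 / 4.879 = 3.00 ≈ 3, so the ion is M³⁺.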